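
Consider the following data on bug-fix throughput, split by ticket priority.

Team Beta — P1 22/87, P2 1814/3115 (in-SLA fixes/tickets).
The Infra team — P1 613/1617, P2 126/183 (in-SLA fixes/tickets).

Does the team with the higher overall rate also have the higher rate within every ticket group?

P1: Team Beta 22/87 = 25.3%, the Infra team 613/1617 = 37.9% → the Infra team
P2: Team Beta 1814/3115 = 58.2%, the Infra team 126/183 = 68.9% → the Infra team
Overall: Team Beta 1836/3202 = 57.3%, the Infra team 739/1800 = 41.1% → Team Beta
The Infra team wins each ticket group but Team Beta wins overall — the comparison reverses. The Infra team's tickets skew toward P1, which has a lower base rate.

No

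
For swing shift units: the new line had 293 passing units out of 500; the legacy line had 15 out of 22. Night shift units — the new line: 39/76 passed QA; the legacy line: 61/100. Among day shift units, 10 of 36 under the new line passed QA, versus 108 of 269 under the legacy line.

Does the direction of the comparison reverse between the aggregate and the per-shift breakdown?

Swing shift: the new line 293/500 = 58.6%, the legacy line 15/22 = 68.2% → the legacy line
Night shift: the new line 39/76 = 51.3%, the legacy line 61/100 = 61.0% → the legacy line
Day shift: the new line 10/36 = 27.8%, the legacy line 108/269 = 40.1% → the legacy line
Overall: the new line 342/612 = 55.9%, the legacy line 184/391 = 47.1% → the new line
The legacy line wins each shift group but the new line wins overall — the comparison reverses. The legacy line's units skew toward day shift, which has a lower base rate.

Yes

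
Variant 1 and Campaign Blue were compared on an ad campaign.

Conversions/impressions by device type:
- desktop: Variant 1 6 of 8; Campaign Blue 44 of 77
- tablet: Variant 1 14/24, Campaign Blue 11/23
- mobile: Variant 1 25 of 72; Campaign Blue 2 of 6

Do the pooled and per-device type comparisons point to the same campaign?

Desktop: Variant 1 6/8 = 75.0%, Campaign Blue 44/77 = 57.1% → Variant 1
Tablet: Variant 1 14/24 = 58.3%, Campaign Blue 11/23 = 47.8% → Variant 1
Mobile: Variant 1 25/72 = 34.7%, Campaign Blue 2/6 = 33.3% → Variant 1
Overall: Variant 1 45/104 = 43.3%, Campaign Blue 57/106 = 53.8% → Campaign Blue
Variant 1 wins each device group but Campaign Blue wins overall — the comparison reverses. Variant 1's impressions skew toward mobile, which has a lower base rate.

No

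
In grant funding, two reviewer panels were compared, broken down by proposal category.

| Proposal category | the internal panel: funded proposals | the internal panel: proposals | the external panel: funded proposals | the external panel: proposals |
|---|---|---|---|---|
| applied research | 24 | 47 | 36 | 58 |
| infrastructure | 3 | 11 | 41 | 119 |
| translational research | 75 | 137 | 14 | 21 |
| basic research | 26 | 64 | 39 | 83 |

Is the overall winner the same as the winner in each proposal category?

Applied research: the internal panel 24/47 = 51.1%, the external panel 36/58 = 62.1% → the external panel
Infrastructure: the internal panel 3/11 = 27.3%, the external panel 41/119 = 34.5% → the external panel
Translational research: the internal panel 75/137 = 54.7%, the external panel 14/21 = 66.7% → the external panel
Basic research: the internal panel 26/64 = 40.6%, the external panel 39/83 = 47.0% → the external panel
Overall: the internal panel 128/259 = 49.4%, the external panel 130/281 = 46.3% → the internal panel
The external panel wins each proposal group but the internal panel wins overall — the comparison reverses. The external panel's proposals skew toward infrastructure, which has a lower base rate.

No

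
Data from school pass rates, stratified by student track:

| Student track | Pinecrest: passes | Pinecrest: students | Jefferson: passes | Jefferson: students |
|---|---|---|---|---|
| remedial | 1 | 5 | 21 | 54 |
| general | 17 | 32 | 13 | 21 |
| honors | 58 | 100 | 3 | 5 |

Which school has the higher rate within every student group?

Jefferson

Remedial: Pinecrest 1/5 = 20.0%, Jefferson 21/54 = 38.9% → Jefferson
General: Pinecrest 17/32 = 53.1%, Jefferson 13/21 = 61.9% → Jefferson
Honors: Pinecrest 58/100 = 58.0%, Jefferson 3/5 = 60.0% → Jefferson
Jefferson has the higher rate in all 3 groups.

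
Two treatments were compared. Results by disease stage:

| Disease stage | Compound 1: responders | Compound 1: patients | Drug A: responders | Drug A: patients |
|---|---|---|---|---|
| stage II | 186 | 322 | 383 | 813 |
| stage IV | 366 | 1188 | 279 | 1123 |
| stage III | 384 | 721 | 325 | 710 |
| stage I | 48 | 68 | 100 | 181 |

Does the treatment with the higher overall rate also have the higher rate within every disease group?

Yes

Stage II: Compound 1 186/322 = 57.8%, Drug A 383/813 = 47.1% → Compound 1
Stage IV: Compound 1 366/1188 = 30.8%, Drug A 279/1123 = 24.8% → Compound 1
Stage III: Compound 1 384/721 = 53.3%, Drug A 325/710 = 45.8% → Compound 1
Stage I: Compound 1 48/68 = 70.6%, Drug A 100/181 = 55.2% → Compound 1
Overall: Compound 1 984/2299 = 42.8%, Drug A 1087/2827 = 38.5% → Compound 1
Compound 1 wins overall and in every disease group — no reversal.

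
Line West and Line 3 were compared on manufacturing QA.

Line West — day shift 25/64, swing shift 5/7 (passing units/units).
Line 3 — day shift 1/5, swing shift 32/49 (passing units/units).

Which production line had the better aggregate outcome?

Line 3

Day shift: Line West 25/64 = 39.1%, Line 3 1/5 = 20.0% → Line West
Swing shift: Line West 5/7 = 71.4%, Line 3 32/49 = 65.3% → Line West
Overall: Line West 30/71 = 42.3%, Line 3 33/54 = 61.1% → Line 3
(Line West wins every shift group but Line 3 wins overall — Line West's units skew toward the low-rate day shift group.)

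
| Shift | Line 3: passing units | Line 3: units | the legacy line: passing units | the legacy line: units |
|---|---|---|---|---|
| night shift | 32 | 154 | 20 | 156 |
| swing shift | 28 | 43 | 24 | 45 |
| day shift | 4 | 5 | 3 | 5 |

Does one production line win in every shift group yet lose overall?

No

Night shift: Line 3 32/154 = 20.8%, the legacy line 20/156 = 12.8% → Line 3
Swing shift: Line 3 28/43 = 65.1%, the legacy line 24/45 = 53.3% → Line 3
Day shift: Line 3 4/5 = 80.0%, the legacy line 3/5 = 60.0% → Line 3
Overall: Line 3 64/202 = 31.7%, the legacy line 47/206 = 22.8% → Line 3
Line 3 wins overall and in every shift group — no reversal.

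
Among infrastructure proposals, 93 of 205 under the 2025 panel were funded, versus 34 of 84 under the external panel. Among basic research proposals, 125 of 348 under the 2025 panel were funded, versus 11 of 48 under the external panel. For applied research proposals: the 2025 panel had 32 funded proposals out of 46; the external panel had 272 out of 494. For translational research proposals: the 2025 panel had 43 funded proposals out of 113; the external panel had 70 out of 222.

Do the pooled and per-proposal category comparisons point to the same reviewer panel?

Infrastructure: the 2025 panel 93/205 = 45.4%, the external panel 34/84 = 40.5% → the 2025 panel
Basic research: the 2025 panel 125/348 = 35.9%, the external panel 11/48 = 22.9% → the 2025 panel
Applied research: the 2025 panel 32/46 = 69.6%, the external panel 272/494 = 55.1% → the 2025 panel
Translational research: the 2025 panel 43/113 = 38.1%, the external panel 70/222 = 31.5% → the 2025 panel
Overall: the 2025 panel 293/712 = 41.2%, the external panel 387/848 = 45.6% → the external panel
The 2025 panel wins each proposal group but the external panel wins overall — the comparison reverses. The 2025 panel's proposals skew toward basic research, which has a lower base rate.

No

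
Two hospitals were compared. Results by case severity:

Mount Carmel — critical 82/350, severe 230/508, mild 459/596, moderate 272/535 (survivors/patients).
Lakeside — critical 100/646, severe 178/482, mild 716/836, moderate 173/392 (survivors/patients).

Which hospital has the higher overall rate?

Mount Carmel

Critical: Mount Carmel 82/350 = 23.4%, Lakeside 100/646 = 15.5% → Mount Carmel
Severe: Mount Carmel 230/508 = 45.3%, Lakeside 178/482 = 36.9% → Mount Carmel
Mild: Mount Carmel 459/596 = 77.0%, Lakeside 716/836 = 85.6% → Lakeside
Moderate: Mount Carmel 272/535 = 50.8%, Lakeside 173/392 = 44.1% → Mount Carmel
Overall: Mount Carmel 1043/1989 = 52.4%, Lakeside 1167/2356 = 49.5% → Mount Carmel
(Neither sweeps every case group, but Mount Carmel has the higher pooled rate.)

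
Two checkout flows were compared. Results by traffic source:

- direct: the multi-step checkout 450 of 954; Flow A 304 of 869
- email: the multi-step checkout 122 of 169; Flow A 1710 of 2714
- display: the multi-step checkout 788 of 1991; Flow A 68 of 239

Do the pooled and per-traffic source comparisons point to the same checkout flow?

Direct: the multi-step checkout 450/954 = 47.2%, Flow A 304/869 = 35.0% → the multi-step checkout
Email: the multi-step checkout 122/169 = 72.2%, Flow A 1710/2714 = 63.0% → the multi-step checkout
Display: the multi-step checkout 788/1991 = 39.6%, Flow A 68/239 = 28.5% → the multi-step checkout
Overall: the multi-step checkout 1360/3114 = 43.7%, Flow A 2082/3822 = 54.5% → Flow A
The multi-step checkout wins each traffic group but Flow A wins overall — the comparison reverses. The multi-step checkout's sessions skew toward display, which has a lower base rate.

No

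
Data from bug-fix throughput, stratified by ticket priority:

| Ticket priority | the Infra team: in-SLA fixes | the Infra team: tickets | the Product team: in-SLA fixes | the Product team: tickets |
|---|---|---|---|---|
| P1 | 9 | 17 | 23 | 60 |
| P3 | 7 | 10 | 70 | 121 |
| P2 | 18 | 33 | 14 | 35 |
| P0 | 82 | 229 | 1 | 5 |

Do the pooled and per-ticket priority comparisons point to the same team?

No

P1: the Infra team 9/17 = 52.9%, the Product team 23/60 = 38.3% → the Infra team
P3: the Infra team 7/10 = 70.0%, the Product team 70/121 = 57.9% → the Infra team
P2: the Infra team 18/33 = 54.5%, the Product team 14/35 = 40.0% → the Infra team
P0: the Infra team 82/229 = 35.8%, the Product team 1/5 = 20.0% → the Infra team
Overall: the Infra team 116/289 = 40.1%, the Product team 108/221 = 48.9% → the Product team
The Infra team wins each ticket group but the Product team wins overall — the comparison reverses. The Infra team's tickets skew toward P0, which has a lower base rate.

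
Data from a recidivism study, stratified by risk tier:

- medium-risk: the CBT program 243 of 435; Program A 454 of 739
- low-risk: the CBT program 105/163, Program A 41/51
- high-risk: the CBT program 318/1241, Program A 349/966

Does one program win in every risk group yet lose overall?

No

Medium-risk: the CBT program 243/435 = 55.9%, Program A 454/739 = 61.4% → Program A
Low-risk: the CBT program 105/163 = 64.4%, Program A 41/51 = 80.4% → Program A
High-risk: the CBT program 318/1241 = 25.6%, Program A 349/966 = 36.1% → Program A
Overall: the CBT program 666/1839 = 36.2%, Program A 844/1756 = 48.1% → Program A
Program A wins overall and in every risk group — no reversal.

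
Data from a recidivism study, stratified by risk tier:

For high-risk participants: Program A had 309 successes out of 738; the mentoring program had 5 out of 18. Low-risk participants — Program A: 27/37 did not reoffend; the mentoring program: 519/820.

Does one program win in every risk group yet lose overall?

High-risk: Program A 309/738 = 41.9%, the mentoring program 5/18 = 27.8% → Program A
Low-risk: Program A 27/37 = 73.0%, the mentoring program 519/820 = 63.3% → Program A
Overall: Program A 336/775 = 43.4%, the mentoring program 524/838 = 62.5% → the mentoring program
Program A wins each risk group but the mentoring program wins overall — the comparison reverses. Program A's participants skew toward high-risk, which has a lower base rate.

Yes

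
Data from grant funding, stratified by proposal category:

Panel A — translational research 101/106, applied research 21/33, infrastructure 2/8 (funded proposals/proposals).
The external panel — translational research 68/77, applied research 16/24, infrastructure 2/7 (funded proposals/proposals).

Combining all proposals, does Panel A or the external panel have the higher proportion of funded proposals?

Panel A

Translational research: Panel A 101/106 = 95.3%, the external panel 68/77 = 88.3% → Panel A
Applied research: Panel A 21/33 = 63.6%, the external panel 16/24 = 66.7% → the external panel
Infrastructure: Panel A 2/8 = 25.0%, the external panel 2/7 = 28.6% → the external panel
Overall: Panel A 124/147 = 84.4%, the external panel 86/108 = 79.6% → Panel A
(Neither sweeps every proposal group, but Panel A has the higher pooled rate.)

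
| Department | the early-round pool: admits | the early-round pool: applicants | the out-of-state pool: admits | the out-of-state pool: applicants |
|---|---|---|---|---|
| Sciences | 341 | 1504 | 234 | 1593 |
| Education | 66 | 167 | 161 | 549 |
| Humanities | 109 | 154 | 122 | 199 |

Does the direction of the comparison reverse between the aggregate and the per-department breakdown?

No

Sciences: the early-round pool 341/1504 = 22.7%, the out-of-state pool 234/1593 = 14.7% → the early-round pool
Education: the early-round pool 66/167 = 39.5%, the out-of-state pool 161/549 = 29.3% → the early-round pool
Humanities: the early-round pool 109/154 = 70.8%, the out-of-state pool 122/199 = 61.3% → the early-round pool
Overall: the early-round pool 516/1825 = 28.3%, the out-of-state pool 517/2341 = 22.1% → the early-round pool
The early-round pool wins overall and in every department group — no reversal.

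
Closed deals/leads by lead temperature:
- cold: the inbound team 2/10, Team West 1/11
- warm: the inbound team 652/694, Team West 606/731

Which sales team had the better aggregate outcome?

the inbound team

Cold: the inbound team 2/10 = 20.0%, Team West 1/11 = 9.1% → the inbound team
Warm: the inbound team 652/694 = 93.9%, Team West 606/731 = 82.9% → the inbound team
Overall: the inbound team 654/704 = 92.9%, Team West 607/742 = 81.8% → the inbound team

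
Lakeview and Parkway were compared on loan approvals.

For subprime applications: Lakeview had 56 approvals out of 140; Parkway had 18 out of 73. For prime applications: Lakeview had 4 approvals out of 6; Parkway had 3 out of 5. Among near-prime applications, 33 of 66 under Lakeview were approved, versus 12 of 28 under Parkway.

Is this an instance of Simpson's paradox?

No

Subprime: Lakeview 56/140 = 40.0%, Parkway 18/73 = 24.7% → Lakeview
Prime: Lakeview 4/6 = 66.7%, Parkway 3/5 = 60.0% → Lakeview
Near-prime: Lakeview 33/66 = 50.0%, Parkway 12/28 = 42.9% → Lakeview
Overall: Lakeview 93/212 = 43.9%, Parkway 33/106 = 31.1% → Lakeview
Lakeview wins overall and in every credit group — no reversal.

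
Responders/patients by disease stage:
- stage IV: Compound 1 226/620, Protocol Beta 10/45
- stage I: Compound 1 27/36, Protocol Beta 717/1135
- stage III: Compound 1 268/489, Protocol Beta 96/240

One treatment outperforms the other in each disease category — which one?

Compound 1

Stage IV: Compound 1 226/620 = 36.5%, Protocol Beta 10/45 = 22.2% → Compound 1
Stage I: Compound 1 27/36 = 75.0%, Protocol Beta 717/1135 = 63.2% → Compound 1
Stage III: Compound 1 268/489 = 54.8%, Protocol Beta 96/240 = 40.0% → Compound 1
Compound 1 has the higher rate in all 3 groups.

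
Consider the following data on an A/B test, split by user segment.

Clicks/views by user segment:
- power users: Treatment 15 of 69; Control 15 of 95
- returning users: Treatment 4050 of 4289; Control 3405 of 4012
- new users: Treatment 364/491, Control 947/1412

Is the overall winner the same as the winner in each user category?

Yes

Power users: Treatment 15/69 = 21.7%, Control 15/95 = 15.8% → Treatment
Returning users: Treatment 4050/4289 = 94.4%, Control 3405/4012 = 84.9% → Treatment
New users: Treatment 364/491 = 74.1%, Control 947/1412 = 67.1% → Treatment
Overall: Treatment 4429/4849 = 91.3%, Control 4367/5519 = 79.1% → Treatment
Treatment wins overall and in every user group — no reversal.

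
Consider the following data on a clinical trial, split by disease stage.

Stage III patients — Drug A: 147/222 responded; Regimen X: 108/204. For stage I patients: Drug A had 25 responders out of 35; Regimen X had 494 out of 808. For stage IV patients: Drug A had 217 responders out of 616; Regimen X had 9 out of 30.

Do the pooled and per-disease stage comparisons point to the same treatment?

No

Stage III: Drug A 147/222 = 66.2%, Regimen X 108/204 = 52.9% → Drug A
Stage I: Drug A 25/35 = 71.4%, Regimen X 494/808 = 61.1% → Drug A
Stage IV: Drug A 217/616 = 35.2%, Regimen X 9/30 = 30.0% → Drug A
Overall: Drug A 389/873 = 44.6%, Regimen X 611/1042 = 58.6% → Regimen X
Drug A wins each disease group but Regimen X wins overall — the comparison reverses. Drug A's patients skew toward stage IV, which has a lower base rate.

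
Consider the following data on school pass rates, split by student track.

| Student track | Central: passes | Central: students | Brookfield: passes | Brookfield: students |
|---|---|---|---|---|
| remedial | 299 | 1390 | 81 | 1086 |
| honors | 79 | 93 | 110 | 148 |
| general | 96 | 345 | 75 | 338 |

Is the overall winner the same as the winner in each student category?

Remedial: Central 299/1390 = 21.5%, Brookfield 81/1086 = 7.5% → Central
Honors: Central 79/93 = 84.9%, Brookfield 110/148 = 74.3% → Central
General: Central 96/345 = 27.8%, Brookfield 75/338 = 22.2% → Central
Overall: Central 474/1828 = 25.9%, Brookfield 266/1572 = 16.9% → Central
Central wins overall and in every student group — no reversal.

Yes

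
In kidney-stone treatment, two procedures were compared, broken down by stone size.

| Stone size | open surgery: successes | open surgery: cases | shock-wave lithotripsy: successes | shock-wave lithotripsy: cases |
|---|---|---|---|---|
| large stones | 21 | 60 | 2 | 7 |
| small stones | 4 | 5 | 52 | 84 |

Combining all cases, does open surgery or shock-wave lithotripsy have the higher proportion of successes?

shock-wave lithotripsy

Large stones: open surgery 21/60 = 35.0%, shock-wave lithotripsy 2/7 = 28.6% → open surgery
Small stones: open surgery 4/5 = 80.0%, shock-wave lithotripsy 52/84 = 61.9% → open surgery
Overall: open surgery 25/65 = 38.5%, shock-wave lithotripsy 54/91 = 59.3% → shock-wave lithotripsy
(Open surgery wins every stone group but shock-wave lithotripsy wins overall — open surgery's cases skew toward the low-rate large stones group.)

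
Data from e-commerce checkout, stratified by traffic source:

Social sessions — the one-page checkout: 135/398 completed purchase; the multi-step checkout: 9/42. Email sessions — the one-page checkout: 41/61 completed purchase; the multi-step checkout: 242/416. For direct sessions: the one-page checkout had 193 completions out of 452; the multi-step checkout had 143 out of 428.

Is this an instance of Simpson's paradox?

Social: the one-page checkout 135/398 = 33.9%, the multi-step checkout 9/42 = 21.4% → the one-page checkout
Email: the one-page checkout 41/61 = 67.2%, the multi-step checkout 242/416 = 58.2% → the one-page checkout
Direct: the one-page checkout 193/452 = 42.7%, the multi-step checkout 143/428 = 33.4% → the one-page checkout
Overall: the one-page checkout 369/911 = 40.5%, the multi-step checkout 394/886 = 44.5% → the multi-step checkout
The one-page checkout wins each traffic group but the multi-step checkout wins overall — the comparison reverses. The one-page checkout's sessions skew toward social, which has a lower base rate.

Yes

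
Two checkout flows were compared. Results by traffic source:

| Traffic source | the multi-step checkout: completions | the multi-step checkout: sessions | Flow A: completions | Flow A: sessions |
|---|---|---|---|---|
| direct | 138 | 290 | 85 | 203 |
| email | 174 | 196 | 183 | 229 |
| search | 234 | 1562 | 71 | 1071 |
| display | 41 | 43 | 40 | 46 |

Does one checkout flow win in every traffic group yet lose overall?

Direct: the multi-step checkout 138/290 = 47.6%, Flow A 85/203 = 41.9% → the multi-step checkout
Email: the multi-step checkout 174/196 = 88.8%, Flow A 183/229 = 79.9% → the multi-step checkout
Search: the multi-step checkout 234/1562 = 15.0%, Flow A 71/1071 = 6.6% → the multi-step checkout
Display: the multi-step checkout 41/43 = 95.3%, Flow A 40/46 = 87.0% → the multi-step checkout
Overall: the multi-step checkout 587/2091 = 28.1%, Flow A 379/1549 = 24.5% → the multi-step checkout
The multi-step checkout wins overall and in every traffic group — no reversal.

No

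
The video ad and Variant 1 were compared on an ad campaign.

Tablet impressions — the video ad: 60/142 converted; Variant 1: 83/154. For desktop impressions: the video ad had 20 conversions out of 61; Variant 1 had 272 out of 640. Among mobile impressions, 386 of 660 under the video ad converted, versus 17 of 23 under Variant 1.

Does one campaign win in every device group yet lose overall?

Yes

Tablet: the video ad 60/142 = 42.3%, Variant 1 83/154 = 53.9% → Variant 1
Desktop: the video ad 20/61 = 32.8%, Variant 1 272/640 = 42.5% → Variant 1
Mobile: the video ad 386/660 = 58.5%, Variant 1 17/23 = 73.9% → Variant 1
Overall: the video ad 466/863 = 54.0%, Variant 1 372/817 = 45.5% → the video ad
Variant 1 wins each device group but the video ad wins overall — the comparison reverses. Variant 1's impressions skew toward desktop, which has a lower base rate.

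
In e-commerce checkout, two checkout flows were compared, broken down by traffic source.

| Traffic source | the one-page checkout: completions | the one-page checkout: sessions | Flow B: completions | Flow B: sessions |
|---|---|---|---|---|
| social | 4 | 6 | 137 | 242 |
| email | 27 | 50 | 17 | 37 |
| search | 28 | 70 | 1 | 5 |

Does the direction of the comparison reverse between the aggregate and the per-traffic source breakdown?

Social: the one-page checkout 4/6 = 66.7%, Flow B 137/242 = 56.6% → the one-page checkout
Email: the one-page checkout 27/50 = 54.0%, Flow B 17/37 = 45.9% → the one-page checkout
Search: the one-page checkout 28/70 = 40.0%, Flow B 1/5 = 20.0% → the one-page checkout
Overall: the one-page checkout 59/126 = 46.8%, Flow B 155/284 = 54.6% → Flow B
The one-page checkout wins each traffic group but Flow B wins overall — the comparison reverses. The one-page checkout's sessions skew toward search, which has a lower base rate.

Yes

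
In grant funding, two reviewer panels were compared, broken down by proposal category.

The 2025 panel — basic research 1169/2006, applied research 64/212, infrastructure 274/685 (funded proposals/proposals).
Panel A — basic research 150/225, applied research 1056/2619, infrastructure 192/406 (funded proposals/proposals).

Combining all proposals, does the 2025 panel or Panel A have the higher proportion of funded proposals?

Basic research: the 2025 panel 1169/2006 = 58.3%, Panel A 150/225 = 66.7% → Panel A
Applied research: the 2025 panel 64/212 = 30.2%, Panel A 1056/2619 = 40.3% → Panel A
Infrastructure: the 2025 panel 274/685 = 40.0%, Panel A 192/406 = 47.3% → Panel A
Overall: the 2025 panel 1507/2903 = 51.9%, Panel A 1398/3250 = 43.0% → the 2025 panel
(Panel A wins every proposal group but the 2025 panel wins overall — Panel A's proposals skew toward the low-rate applied research group.)

the 2025 panel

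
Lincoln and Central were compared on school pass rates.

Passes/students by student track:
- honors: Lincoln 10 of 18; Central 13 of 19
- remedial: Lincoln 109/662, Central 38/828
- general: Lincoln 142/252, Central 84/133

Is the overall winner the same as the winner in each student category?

Honors: Lincoln 10/18 = 55.6%, Central 13/19 = 68.4% → Central
Remedial: Lincoln 109/662 = 16.5%, Central 38/828 = 4.6% → Lincoln
General: Lincoln 142/252 = 56.3%, Central 84/133 = 63.2% → Central
Overall: Lincoln 261/932 = 28.0%, Central 135/980 = 13.8% → Lincoln
Neither sweeps: Lincoln wins 1 of 3 groups, Central wins 2. Lincoln wins overall but not every group — no Simpson reversal.

No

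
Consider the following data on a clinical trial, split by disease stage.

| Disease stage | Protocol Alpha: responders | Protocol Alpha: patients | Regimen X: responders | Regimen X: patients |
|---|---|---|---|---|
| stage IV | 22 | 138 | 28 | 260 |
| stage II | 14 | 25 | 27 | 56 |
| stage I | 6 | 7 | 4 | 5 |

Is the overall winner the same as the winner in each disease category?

Stage IV: Protocol Alpha 22/138 = 15.9%, Regimen X 28/260 = 10.8% → Protocol Alpha
Stage II: Protocol Alpha 14/25 = 56.0%, Regimen X 27/56 = 48.2% → Protocol Alpha
Stage I: Protocol Alpha 6/7 = 85.7%, Regimen X 4/5 = 80.0% → Protocol Alpha
Overall: Protocol Alpha 42/170 = 24.7%, Regimen X 59/321 = 18.4% → Protocol Alpha
Protocol Alpha wins overall and in every disease group — no reversal.

Yes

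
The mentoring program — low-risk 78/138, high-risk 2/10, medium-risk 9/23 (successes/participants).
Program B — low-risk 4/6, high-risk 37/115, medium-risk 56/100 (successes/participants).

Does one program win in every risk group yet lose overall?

Yes

Low-risk: the mentoring program 78/138 = 56.5%, Program B 4/6 = 66.7% → Program B
High-risk: the mentoring program 2/10 = 20.0%, Program B 37/115 = 32.2% → Program B
Medium-risk: the mentoring program 9/23 = 39.1%, Program B 56/100 = 56.0% → Program B
Overall: the mentoring program 89/171 = 52.0%, Program B 97/221 = 43.9% → the mentoring program
Program B wins each risk group but the mentoring program wins overall — the comparison reverses. Program B's participants skew toward high-risk, which has a lower base rate.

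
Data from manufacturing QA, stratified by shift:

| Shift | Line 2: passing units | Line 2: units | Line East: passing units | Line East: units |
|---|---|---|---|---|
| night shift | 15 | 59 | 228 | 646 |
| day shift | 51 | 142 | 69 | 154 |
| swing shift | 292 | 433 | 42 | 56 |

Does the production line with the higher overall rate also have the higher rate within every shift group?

No

Night shift: Line 2 15/59 = 25.4%, Line East 228/646 = 35.3% → Line East
Day shift: Line 2 51/142 = 35.9%, Line East 69/154 = 44.8% → Line East
Swing shift: Line 2 292/433 = 67.4%, Line East 42/56 = 75.0% → Line East
Overall: Line 2 358/634 = 56.5%, Line East 339/856 = 39.6% → Line 2
Line East wins each shift group but Line 2 wins overall — the comparison reverses. Line East's units skew toward night shift, which has a lower base rate.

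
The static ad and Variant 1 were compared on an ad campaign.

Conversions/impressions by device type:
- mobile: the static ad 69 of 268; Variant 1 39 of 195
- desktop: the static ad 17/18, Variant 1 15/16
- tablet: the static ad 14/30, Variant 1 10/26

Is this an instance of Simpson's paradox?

Mobile: the static ad 69/268 = 25.7%, Variant 1 39/195 = 20.0% → the static ad
Desktop: the static ad 17/18 = 94.4%, Variant 1 15/16 = 93.8% → the static ad
Tablet: the static ad 14/30 = 46.7%, Variant 1 10/26 = 38.5% → the static ad
Overall: the static ad 100/316 = 31.6%, Variant 1 64/237 = 27.0% → the static ad
The static ad wins overall and in every device group — no reversal.

No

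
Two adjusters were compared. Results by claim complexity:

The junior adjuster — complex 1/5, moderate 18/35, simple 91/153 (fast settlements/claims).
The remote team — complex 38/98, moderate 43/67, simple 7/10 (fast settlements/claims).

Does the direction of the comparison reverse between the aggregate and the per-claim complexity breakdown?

Complex: the junior adjuster 1/5 = 20.0%, the remote team 38/98 = 38.8% → the remote team
Moderate: the junior adjuster 18/35 = 51.4%, the remote team 43/67 = 64.2% → the remote team
Simple: the junior adjuster 91/153 = 59.5%, the remote team 7/10 = 70.0% → the remote team
Overall: the junior adjuster 110/193 = 57.0%, the remote team 88/175 = 50.3% → the junior adjuster
The remote team wins each claim group but the junior adjuster wins overall — the comparison reverses. The remote team's claims skew toward complex, which has a lower base rate.

Yes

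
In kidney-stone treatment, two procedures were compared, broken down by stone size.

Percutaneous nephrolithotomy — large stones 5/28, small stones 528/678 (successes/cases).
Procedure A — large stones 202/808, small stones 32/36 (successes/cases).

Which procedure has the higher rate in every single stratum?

Procedure A

Large stones: percutaneous nephrolithotomy 5/28 = 17.9%, Procedure A 202/808 = 25.0% → Procedure A
Small stones: percutaneous nephrolithotomy 528/678 = 77.9%, Procedure A 32/36 = 88.9% → Procedure A
Procedure A has the higher rate in both groups.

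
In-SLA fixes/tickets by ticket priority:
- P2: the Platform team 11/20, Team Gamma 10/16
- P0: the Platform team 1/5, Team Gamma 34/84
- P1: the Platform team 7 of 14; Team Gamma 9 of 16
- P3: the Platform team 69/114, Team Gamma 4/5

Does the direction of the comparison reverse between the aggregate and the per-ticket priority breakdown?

Yes

P2: the Platform team 11/20 = 55.0%, Team Gamma 10/16 = 62.5% → Team Gamma
P0: the Platform team 1/5 = 20.0%, Team Gamma 34/84 = 40.5% → Team Gamma
P1: the Platform team 7/14 = 50.0%, Team Gamma 9/16 = 56.2% → Team Gamma
P3: the Platform team 69/114 = 60.5%, Team Gamma 4/5 = 80.0% → Team Gamma
Overall: the Platform team 88/153 = 57.5%, Team Gamma 57/121 = 47.1% → the Platform team
Team Gamma wins each ticket group but the Platform team wins overall — the comparison reverses. Team Gamma's tickets skew toward P0, which has a lower base rate.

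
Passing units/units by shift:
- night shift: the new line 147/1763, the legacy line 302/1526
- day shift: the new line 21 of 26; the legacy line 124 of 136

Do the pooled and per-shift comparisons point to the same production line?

Yes

Night shift: the new line 147/1763 = 8.3%, the legacy line 302/1526 = 19.8% → the legacy line
Day shift: the new line 21/26 = 80.8%, the legacy line 124/136 = 91.2% → the legacy line
Overall: the new line 168/1789 = 9.4%, the legacy line 426/1662 = 25.6% → the legacy line
The legacy line wins overall and in every shift group — no reversal.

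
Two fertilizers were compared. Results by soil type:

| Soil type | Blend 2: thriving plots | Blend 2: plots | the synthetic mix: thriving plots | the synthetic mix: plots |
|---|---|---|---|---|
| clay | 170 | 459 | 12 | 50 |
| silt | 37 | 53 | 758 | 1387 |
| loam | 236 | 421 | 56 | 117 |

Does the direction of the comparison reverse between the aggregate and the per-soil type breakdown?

Yes

Clay: Blend 2 170/459 = 37.0%, the synthetic mix 12/50 = 24.0% → Blend 2
Silt: Blend 2 37/53 = 69.8%, the synthetic mix 758/1387 = 54.7% → Blend 2
Loam: Blend 2 236/421 = 56.1%, the synthetic mix 56/117 = 47.9% → Blend 2
Overall: Blend 2 443/933 = 47.5%, the synthetic mix 826/1554 = 53.2% → the synthetic mix
Blend 2 wins each soil group but the synthetic mix wins overall — the comparison reverses. Blend 2's plots skew toward clay, which has a lower base rate.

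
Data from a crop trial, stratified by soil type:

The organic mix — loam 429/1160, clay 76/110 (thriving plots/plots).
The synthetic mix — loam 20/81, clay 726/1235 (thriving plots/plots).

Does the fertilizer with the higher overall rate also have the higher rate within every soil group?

Loam: the organic mix 429/1160 = 37.0%, the synthetic mix 20/81 = 24.7% → the organic mix
Clay: the organic mix 76/110 = 69.1%, the synthetic mix 726/1235 = 58.8% → the organic mix
Overall: the organic mix 505/1270 = 39.8%, the synthetic mix 746/1316 = 56.7% → the synthetic mix
The organic mix wins each soil group but the synthetic mix wins overall — the comparison reverses. The organic mix's plots skew toward loam, which has a lower base rate.

No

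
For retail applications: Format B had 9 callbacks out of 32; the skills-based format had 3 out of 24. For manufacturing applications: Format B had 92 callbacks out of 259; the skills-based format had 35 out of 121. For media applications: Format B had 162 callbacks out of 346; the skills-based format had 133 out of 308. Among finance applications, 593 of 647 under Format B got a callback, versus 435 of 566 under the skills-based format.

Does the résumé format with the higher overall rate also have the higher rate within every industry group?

Retail: Format B 9/32 = 28.1%, the skills-based format 3/24 = 12.5% → Format B
Manufacturing: Format B 92/259 = 35.5%, the skills-based format 35/121 = 28.9% → Format B
Media: Format B 162/346 = 46.8%, the skills-based format 133/308 = 43.2% → Format B
Finance: Format B 593/647 = 91.7%, the skills-based format 435/566 = 76.9% → Format B
Overall: Format B 856/1284 = 66.7%, the skills-based format 606/1019 = 59.5% → Format B
Format B wins overall and in every industry group — no reversal.

Yes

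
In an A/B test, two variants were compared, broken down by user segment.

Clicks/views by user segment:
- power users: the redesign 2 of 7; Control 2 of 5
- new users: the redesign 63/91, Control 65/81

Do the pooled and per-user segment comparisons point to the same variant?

Power users: the redesign 2/7 = 28.6%, Control 2/5 = 40.0% → Control
New users: the redesign 63/91 = 69.2%, Control 65/81 = 80.2% → Control
Overall: the redesign 65/98 = 66.3%, Control 67/86 = 77.9% → Control
Control wins overall and in every user group — no reversal.

Yes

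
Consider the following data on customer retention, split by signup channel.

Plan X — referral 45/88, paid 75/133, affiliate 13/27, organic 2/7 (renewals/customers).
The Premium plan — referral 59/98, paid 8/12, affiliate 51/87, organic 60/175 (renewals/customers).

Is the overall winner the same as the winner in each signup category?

Referral: Plan X 45/88 = 51.1%, the Premium plan 59/98 = 60.2% → the Premium plan
Paid: Plan X 75/133 = 56.4%, the Premium plan 8/12 = 66.7% → the Premium plan
Affiliate: Plan X 13/27 = 48.1%, the Premium plan 51/87 = 58.6% → the Premium plan
Organic: Plan X 2/7 = 28.6%, the Premium plan 60/175 = 34.3% → the Premium plan
Overall: Plan X 135/255 = 52.9%, the Premium plan 178/372 = 47.8% → Plan X
The Premium plan wins each signup group but Plan X wins overall — the comparison reverses. The Premium plan's customers skew toward organic, which has a lower base rate.

No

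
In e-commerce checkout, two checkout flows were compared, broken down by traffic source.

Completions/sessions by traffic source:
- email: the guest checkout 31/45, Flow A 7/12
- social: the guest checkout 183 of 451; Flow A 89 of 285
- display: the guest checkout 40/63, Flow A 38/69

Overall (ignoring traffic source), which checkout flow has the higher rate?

Email: the guest checkout 31/45 = 68.9%, Flow A 7/12 = 58.3% → the guest checkout
Social: the guest checkout 183/451 = 40.6%, Flow A 89/285 = 31.2% → the guest checkout
Display: the guest checkout 40/63 = 63.5%, Flow A 38/69 = 55.1% → the guest checkout
Overall: the guest checkout 254/559 = 45.4%, Flow A 134/366 = 36.6% → the guest checkout

the guest checkout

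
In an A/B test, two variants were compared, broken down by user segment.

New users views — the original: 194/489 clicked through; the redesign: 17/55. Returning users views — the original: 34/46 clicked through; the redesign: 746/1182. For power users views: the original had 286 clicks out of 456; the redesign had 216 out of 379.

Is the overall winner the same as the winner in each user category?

New users: the original 194/489 = 39.7%, the redesign 17/55 = 30.9% → the original
Returning users: the original 34/46 = 73.9%, the redesign 746/1182 = 63.1% → the original
Power users: the original 286/456 = 62.7%, the redesign 216/379 = 57.0% → the original
Overall: the original 514/991 = 51.9%, the redesign 979/1616 = 60.6% → the redesign
The original wins each user group but the redesign wins overall — the comparison reverses. The original's views skew toward new users, which has a lower base rate.

No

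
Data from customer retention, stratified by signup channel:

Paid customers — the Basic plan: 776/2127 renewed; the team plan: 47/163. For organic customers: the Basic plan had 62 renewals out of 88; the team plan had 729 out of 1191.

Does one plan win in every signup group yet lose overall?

Paid: the Basic plan 776/2127 = 36.5%, the team plan 47/163 = 28.8% → the Basic plan
Organic: the Basic plan 62/88 = 70.5%, the team plan 729/1191 = 61.2% → the Basic plan
Overall: the Basic plan 838/2215 = 37.8%, the team plan 776/1354 = 57.3% → the team plan
The Basic plan wins each signup group but the team plan wins overall — the comparison reverses. The Basic plan's customers skew toward paid, which has a lower base rate.

Yes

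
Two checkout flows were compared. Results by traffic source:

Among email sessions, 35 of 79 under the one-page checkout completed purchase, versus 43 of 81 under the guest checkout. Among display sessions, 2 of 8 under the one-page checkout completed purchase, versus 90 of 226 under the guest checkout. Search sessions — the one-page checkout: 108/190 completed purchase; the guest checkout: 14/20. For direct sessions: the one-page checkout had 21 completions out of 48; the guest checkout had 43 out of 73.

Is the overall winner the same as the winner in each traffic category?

No

Email: the one-page checkout 35/79 = 44.3%, the guest checkout 43/81 = 53.1% → the guest checkout
Display: the one-page checkout 2/8 = 25.0%, the guest checkout 90/226 = 39.8% → the guest checkout
Search: the one-page checkout 108/190 = 56.8%, the guest checkout 14/20 = 70.0% → the guest checkout
Direct: the one-page checkout 21/48 = 43.8%, the guest checkout 43/73 = 58.9% → the guest checkout
Overall: the one-page checkout 166/325 = 51.1%, the guest checkout 190/400 = 47.5% → the one-page checkout
The guest checkout wins each traffic group but the one-page checkout wins overall — the comparison reverses. The guest checkout's sessions skew toward display, which has a lower base rate.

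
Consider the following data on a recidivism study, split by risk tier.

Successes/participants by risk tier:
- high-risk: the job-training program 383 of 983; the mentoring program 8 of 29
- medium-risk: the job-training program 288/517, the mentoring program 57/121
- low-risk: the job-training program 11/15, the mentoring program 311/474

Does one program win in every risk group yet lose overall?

Yes

High-risk: the job-training program 383/983 = 39.0%, the mentoring program 8/29 = 27.6% → the job-training program
Medium-risk: the job-training program 288/517 = 55.7%, the mentoring program 57/121 = 47.1% → the job-training program
Low-risk: the job-training program 11/15 = 73.3%, the mentoring program 311/474 = 65.6% → the job-training program
Overall: the job-training program 682/1515 = 45.0%, the mentoring program 376/624 = 60.3% → the mentoring program
The job-training program wins each risk group but the mentoring program wins overall — the comparison reverses. The job-training program's participants skew toward high-risk, which has a lower base rate.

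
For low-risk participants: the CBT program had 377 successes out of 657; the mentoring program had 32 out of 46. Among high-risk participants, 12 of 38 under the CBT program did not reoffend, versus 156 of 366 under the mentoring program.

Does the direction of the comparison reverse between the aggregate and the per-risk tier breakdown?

Low-risk: the CBT program 377/657 = 57.4%, the mentoring program 32/46 = 69.6% → the mentoring program
High-risk: the CBT program 12/38 = 31.6%, the mentoring program 156/366 = 42.6% → the mentoring program
Overall: the CBT program 389/695 = 56.0%, the mentoring program 188/412 = 45.6% → the CBT program
The mentoring program wins each risk group but the CBT program wins overall — the comparison reverses. The mentoring program's participants skew toward high-risk, which has a lower base rate.

Yes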